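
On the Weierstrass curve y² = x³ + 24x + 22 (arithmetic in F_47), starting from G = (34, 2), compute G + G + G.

Repeated addition: build up to 3G.
2G: tangent at (34, 2): λ = (3·34² + 24)/(2·2) ≡ 14/4. 4⁻¹ ≡ 12 (mod 47) since 4·12 = 48 ≡ 1, so λ ≡ 14·12 ≡ 27.
  x = λ² - 34 - 34 = 729 - 68 ≡ 3; y = λ·(34 - 3) - 2 ≡ 36. → (3, 36)
3G: (3, 36) + (34, 2). λ = (2 - 36)/(34 - 3) ≡ 13/31 mod 47. 31⁻¹ ≡ 44 (mod 47) since 31·44 = 1364 ≡ 1, so λ ≡ 8.
  x = λ² - 3 - 34 = 64 - 37 ≡ 27; y = λ·(3 - 27) - 36 ≡ 7. → (27, 7)

(27, 7)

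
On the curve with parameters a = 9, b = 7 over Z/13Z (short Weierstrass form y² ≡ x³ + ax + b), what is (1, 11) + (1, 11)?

(7, 7)

tangent at (1, 11): λ = (3·1² + 9)/(2·11) ≡ 12/9. 9⁻¹ ≡ 3 (mod 13), so λ ≡ 12·3 ≡ 10.
  x = λ² - 1 - 1 = 100 - 2 ≡ 7; y = λ·(1 - 7) - 11 ≡ 7. → (7, 7)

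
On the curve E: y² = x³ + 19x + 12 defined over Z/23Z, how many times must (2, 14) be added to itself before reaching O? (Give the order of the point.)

2P: tangent at (2, 14): λ = (3·2² + 19)/(2·14) ≡ 8/5. 5⁻¹ ≡ 14 (mod 23), so λ ≡ 8·14 ≡ 20.
  x = λ² - 2 - 2 = 400 - 4 ≡ 5; y = λ·(2 - 5) - 14 ≡ 18. → (5, 18)
3P: (5, 18) + (2, 14). λ = (14 - 18)/(2 - 5) ≡ 19/20 mod 23. 20⁻¹ ≡ 15 (mod 23), so λ ≡ 9.
  x = λ² - 5 - 2 = 81 - 7 ≡ 5; y = λ·(5 - 5) - 18 ≡ 5. → (5, 5)
4P: (5, 5) + (2, 14). λ = (14 - 5)/(2 - 5) ≡ 9/20 mod 23. 20⁻¹ ≡ 15 (mod 23), so λ ≡ 20.
  x = λ² - 5 - 2 = 400 - 7 ≡ 2; y = λ·(5 - 2) - 5 ≡ 9. → (2, 9)
5P: (2, 9) + (2, 14): same x and y₁ ≡ -y₂, so the sum is O.
5P = O, so the order is 5.

5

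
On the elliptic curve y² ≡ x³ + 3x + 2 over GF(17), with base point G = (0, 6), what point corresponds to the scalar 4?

(6, 7)

Repeated addition: build up to 4G.
2G: tangent at (0, 6): λ = (3·0² + 3)/(2·6) ≡ 3/12. 12⁻¹ ≡ 10 (mod 17), so λ ≡ 3·10 ≡ 13.
  x = λ² - 0 - 0 = 169 - 0 ≡ 16; y = λ·(0 - 16) - 6 ≡ 7. → (16, 7)
3G: (16, 7) + (0, 6). λ = (6 - 7)/(0 - 16) ≡ 16/1 mod 17. 1⁻¹ ≡ 1 (mod 17), so λ ≡ 16.
  x = λ² - 16 - 0 = 256 - 16 ≡ 2; y = λ·(16 - 2) - 7 ≡ 13. → (2, 13)
4G: (2, 13) + (0, 6). λ = (6 - 13)/(0 - 2) ≡ 10/15 mod 17. 15⁻¹ ≡ 8 (mod 17), so λ ≡ 12.
  x = λ² - 2 - 0 = 144 - 2 ≡ 6; y = λ·(2 - 6) - 13 ≡ 7. → (6, 7)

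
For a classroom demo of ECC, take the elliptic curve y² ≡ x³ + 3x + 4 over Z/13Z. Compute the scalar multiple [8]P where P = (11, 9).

(11, 9)

Double-and-add on 8 = (1000)₂. Start with P = (11, 9) for the leading 1-bit.
double: tangent at (11, 9): λ = (3·11² + 3)/(2·9) ≡ 2/5. 5⁻¹ ≡ 8 (mod 13), so λ ≡ 2·8 ≡ 3.
  x = λ² - 11 - 11 = 9 - 22 ≡ 0; y = λ·(11 - 0) - 9 ≡ 11. → (0, 11)
double: tangent at (0, 11): λ = (3·0² + 3)/(2·11) ≡ 3/9. 9⁻¹ ≡ 3 (mod 13), so λ ≡ 3·3 ≡ 9.
  x = λ² - 0 - 0 = 81 - 0 ≡ 3; y = λ·(0 - 3) - 11 ≡ 1. → (3, 1)
double: tangent at (3, 1): λ = (3·3² + 3)/(2·1) ≡ 4/2. 2⁻¹ ≡ 7 (mod 13), so λ ≡ 4·7 ≡ 2.
  x = λ² - 3 - 3 = 4 - 6 ≡ 11; y = λ·(3 - 11) - 1 ≡ 9. → (11, 9)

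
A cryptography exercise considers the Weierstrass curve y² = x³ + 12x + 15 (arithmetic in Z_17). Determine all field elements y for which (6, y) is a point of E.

none

x³ + 12x + 15 = 303 ≡ 14 (mod 17).
14 is a non-residue mod 17; no y exists.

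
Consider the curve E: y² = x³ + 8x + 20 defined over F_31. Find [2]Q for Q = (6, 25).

(16, 20)

tangent at (6, 25): λ = (3·6² + 8)/(2·25) ≡ 23/19. 19⁻¹ ≡ 18 (mod 31) since 19·18 = 342 ≡ 1, so λ ≡ 23·18 ≡ 11.
  x = λ² - 6 - 6 = 121 - 12 ≡ 16; y = λ·(6 - 16) - 25 ≡ 20. → (16, 20)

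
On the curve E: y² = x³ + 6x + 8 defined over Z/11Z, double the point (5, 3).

(10, 1)

tangent at (5, 3): λ = (3·5² + 6)/(2·3) ≡ 4/6. 6⁻¹ ≡ 2 (mod 11) since 6·2 = 12 ≡ 1, so λ ≡ 4·2 ≡ 8.
  x = λ² - 5 - 5 = 64 - 10 ≡ 10; y = λ·(5 - 10) - 3 ≡ 1. → (10, 1)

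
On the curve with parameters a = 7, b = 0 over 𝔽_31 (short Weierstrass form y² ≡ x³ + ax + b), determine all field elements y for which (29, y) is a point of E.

x³ + 7x + 0 = 24592 ≡ 9 (mod 31).
Square roots of 9 mod 31: 3 and 28 (since 3² = 9 ≡ 9).

3, 28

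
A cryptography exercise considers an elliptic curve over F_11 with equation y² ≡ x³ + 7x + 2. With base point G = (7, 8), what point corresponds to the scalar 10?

Double-and-add on 10 = (1010)₂. Start with G = (7, 8) for the leading 1-bit.
double: tangent at (7, 8): λ = (3·7² + 7)/(2·8) ≡ 0/5. 5⁻¹ ≡ 9 (mod 11), so λ ≡ 0·9 ≡ 0.
  x = λ² - 7 - 7 = 0 - 14 ≡ 8; y = λ·(7 - 8) - 8 ≡ 3. → (8, 3)
double: tangent at (8, 3): λ = (3·8² + 7)/(2·3) ≡ 1/6. 6⁻¹ ≡ 2 (mod 11) since 6·2 = 12 ≡ 1, so λ ≡ 1·2 ≡ 2.
  x = λ² - 8 - 8 = 4 - 16 ≡ 10; y = λ·(8 - 10) - 3 ≡ 4. → (10, 4)
add G: (10, 4) + (7, 8). λ = (8 - 4)/(7 - 10) ≡ 4/8 mod 11. 8⁻¹ ≡ 7 (mod 11), so λ ≡ 6.
  x = λ² - 10 - 7 = 36 - 17 ≡ 8; y = λ·(10 - 8) - 4 ≡ 8. → (8, 8)
double: tangent at (8, 8): λ = (3·8² + 7)/(2·8) ≡ 1/5. 5⁻¹ ≡ 9 (mod 11) since 5·9 = 45 ≡ 1, so λ ≡ 1·9 ≡ 9.
  x = λ² - 8 - 8 = 81 - 16 ≡ 10; y = λ·(8 - 10) - 8 ≡ 7. → (10, 7)

(10, 7)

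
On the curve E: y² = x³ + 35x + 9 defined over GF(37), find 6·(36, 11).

(34, 32)

Write Q = (36, 11).
Repeated addition: build up to 6Q.
2Q: tangent at (36, 11): λ = (3·36² + 35)/(2·11) ≡ 1/22. 22⁻¹ ≡ 32 (mod 37), so λ ≡ 1·32 ≡ 32.
  x = λ² - 36 - 36 = 1024 - 72 ≡ 27; y = λ·(36 - 27) - 11 ≡ 18. → (27, 18)
3Q: (27, 18) + (36, 11). λ = (11 - 18)/(36 - 27) ≡ 30/9 mod 37. 9⁻¹ ≡ 33 (mod 37) since 9·33 = 297 ≡ 1, so λ ≡ 28.
  x = λ² - 27 - 36 = 784 - 63 ≡ 18; y = λ·(27 - 18) - 18 ≡ 12. → (18, 12)
4Q: (18, 12) + (36, 11). λ = (11 - 12)/(36 - 18) ≡ 36/18 mod 37. 18⁻¹ ≡ 35 (mod 37) since 18·35 = 630 ≡ 1, so λ ≡ 2.
  x = λ² - 18 - 36 = 4 - 54 ≡ 24; y = λ·(18 - 24) - 12 ≡ 13. → (24, 13)
5Q: (24, 13) + (36, 11). λ = (11 - 13)/(36 - 24) ≡ 35/12 mod 37. 12⁻¹ ≡ 34 (mod 37), so λ ≡ 6.
  x = λ² - 24 - 36 = 36 - 60 ≡ 13; y = λ·(24 - 13) - 13 ≡ 16. → (13, 16)
6Q: (13, 16) + (36, 11). λ = (11 - 16)/(36 - 13) ≡ 32/23 mod 37. 23⁻¹ ≡ 29 (mod 37) since 23·29 = 667 ≡ 1, so λ ≡ 3.
  x = λ² - 13 - 36 = 9 - 49 ≡ 34; y = λ·(13 - 34) - 16 ≡ 32. → (34, 32)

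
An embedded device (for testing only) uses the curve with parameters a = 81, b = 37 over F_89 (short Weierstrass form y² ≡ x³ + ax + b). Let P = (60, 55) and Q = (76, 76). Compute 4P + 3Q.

First 4P:
Repeated addition: build up to 4P.
2P: tangent at (60, 55): λ = (3·60² + 81)/(2·55) ≡ 23/21. 21⁻¹ ≡ 17 (mod 89), so λ ≡ 23·17 ≡ 35.
  x = λ² - 60 - 60 = 1225 - 120 ≡ 37; y = λ·(60 - 37) - 55 ≡ 38. → (37, 38)
3P: (37, 38) + (60, 55). λ = (55 - 38)/(60 - 37) ≡ 17/23 mod 89. 23⁻¹ ≡ 31 (mod 89), so λ ≡ 82.
  x = λ² - 37 - 60 = 6724 - 97 ≡ 41; y = λ·(37 - 41) - 38 ≡ 79. → (41, 79)
4P: (41, 79) + (60, 55). λ = (55 - 79)/(60 - 41) ≡ 65/19 mod 89. 19⁻¹ ≡ 75 (mod 89), so λ ≡ 69.
  x = λ² - 41 - 60 = 4761 - 101 ≡ 32; y = λ·(41 - 32) - 79 ≡ 8. → (32, 8)
4P = (32, 8).
Next 3Q:
Repeated addition: build up to 3Q.
2Q: tangent at (76, 76): λ = (3·76² + 81)/(2·76) ≡ 54/63. 63⁻¹ ≡ 65 (mod 89), so λ ≡ 54·65 ≡ 39.
  x = λ² - 76 - 76 = 1521 - 152 ≡ 34; y = λ·(76 - 34) - 76 ≡ 49. → (34, 49)
3Q: (34, 49) + (76, 76). λ = (76 - 49)/(76 - 34) ≡ 27/42 mod 89. 42⁻¹ ≡ 53 (mod 89) since 42·53 = 2226 ≡ 1, so λ ≡ 7.
  x = λ² - 34 - 76 = 49 - 110 ≡ 28; y = λ·(34 - 28) - 49 ≡ 82. → (28, 82)
3Q = (28, 82).
Finally 4P + 3Q:
(32, 8) + (28, 82). λ = (82 - 8)/(28 - 32) ≡ 74/85 mod 89. 85⁻¹ ≡ 22 (mod 89), so λ ≡ 26.
  x = λ² - 32 - 28 = 676 - 60 ≡ 82; y = λ·(32 - 82) - 8 ≡ 27. → (82, 27)

(82, 27)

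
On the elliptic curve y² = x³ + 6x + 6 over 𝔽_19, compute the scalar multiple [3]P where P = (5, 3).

(13, 1)

Repeated addition: build up to 3P.
2P: tangent at (5, 3): λ = (3·5² + 6)/(2·3) ≡ 5/6. 6⁻¹ ≡ 16 (mod 19) since 6·16 = 96 ≡ 1, so λ ≡ 5·16 ≡ 4.
  x = λ² - 5 - 5 = 16 - 10 ≡ 6; y = λ·(5 - 6) - 3 ≡ 12. → (6, 12)
3P: (6, 12) + (5, 3). λ = (3 - 12)/(5 - 6) ≡ 10/18 mod 19. 18⁻¹ ≡ 18 (mod 19), so λ ≡ 9.
  x = λ² - 6 - 5 = 81 - 11 ≡ 13; y = λ·(6 - 13) - 12 ≡ 1. → (13, 1)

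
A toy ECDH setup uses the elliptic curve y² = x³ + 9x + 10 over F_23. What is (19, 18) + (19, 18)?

(3, 15)

tangent at (19, 18): λ = (3·19² + 9)/(2·18) ≡ 11/13. 13⁻¹ ≡ 16 (mod 23) since 13·16 = 208 ≡ 1, so λ ≡ 11·16 ≡ 15.
  x = λ² - 19 - 19 = 225 - 38 ≡ 3; y = λ·(19 - 3) - 18 ≡ 15. → (3, 15)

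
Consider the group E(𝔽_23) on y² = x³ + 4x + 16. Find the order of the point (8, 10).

2P: tangent at (8, 10): λ = (3·8² + 4)/(2·10) ≡ 12/20. 20⁻¹ ≡ 15 (mod 23) since 20·15 = 300 ≡ 1, so λ ≡ 12·15 ≡ 19.
  x = λ² - 8 - 8 = 361 - 16 ≡ 0; y = λ·(8 - 0) - 10 ≡ 4. → (0, 4)
3P: (0, 4) + (8, 10). λ = (10 - 4)/(8 - 0) ≡ 6/8 mod 23. 8⁻¹ ≡ 3 (mod 23), so λ ≡ 18.
  x = λ² - 0 - 8 = 324 - 8 ≡ 17; y = λ·(0 - 17) - 4 ≡ 12. → (17, 12)
4P: (17, 12) + (8, 10). λ = (10 - 12)/(8 - 17) ≡ 21/14 mod 23. 14⁻¹ ≡ 5 (mod 23) since 14·5 = 70 ≡ 1, so λ ≡ 13.
  x = λ² - 17 - 8 = 169 - 25 ≡ 6; y = λ·(17 - 6) - 12 ≡ 16. → (6, 16)
5P: (6, 16) + (8, 10). λ = (10 - 16)/(8 - 6) ≡ 17/2 mod 23. 2⁻¹ ≡ 12 (mod 23), so λ ≡ 20.
  x = λ² - 6 - 8 = 400 - 14 ≡ 18; y = λ·(6 - 18) - 16 ≡ 20. → (18, 20)
6P: (18, 20) + (8, 10). λ = (10 - 20)/(8 - 18) ≡ 13/13 mod 23. 13⁻¹ ≡ 16 (mod 23) since 13·16 = 208 ≡ 1, so λ ≡ 1.
  x = λ² - 18 - 8 = 1 - 26 ≡ 21; y = λ·(18 - 21) - 20 ≡ 0. → (21, 0)
7P: (21, 0) + (8, 10). λ = (10 - 0)/(8 - 21) ≡ 10/10 mod 23. 10⁻¹ ≡ 7 (mod 23), so λ ≡ 1.
  x = λ² - 21 - 8 = 1 - 29 ≡ 18; y = λ·(21 - 18) - 0 ≡ 3. → (18, 3)
8P: (18, 3) + (8, 10). λ = (10 - 3)/(8 - 18) ≡ 7/13 mod 23. 13⁻¹ ≡ 16 (mod 23) since 13·16 = 208 ≡ 1, so λ ≡ 20.
  x = λ² - 18 - 8 = 400 - 26 ≡ 6; y = λ·(18 - 6) - 3 ≡ 7. → (6, 7)
9P: (6, 7) + (8, 10). λ = (10 - 7)/(8 - 6) ≡ 3/2 mod 23. 2⁻¹ ≡ 12 (mod 23), so λ ≡ 13.
  x = λ² - 6 - 8 = 169 - 14 ≡ 17; y = λ·(6 - 17) - 7 ≡ 11. → (17, 11)
10P: (17, 11) + (8, 10). λ = (10 - 11)/(8 - 17) ≡ 22/14 mod 23. 14⁻¹ ≡ 5 (mod 23), so λ ≡ 18.
  x = λ² - 17 - 8 = 324 - 25 ≡ 0; y = λ·(17 - 0) - 11 ≡ 19. → (0, 19)
11P: (0, 19) + (8, 10). λ = (10 - 19)/(8 - 0) ≡ 14/8 mod 23. 8⁻¹ ≡ 3 (mod 23), so λ ≡ 19.
  x = λ² - 0 - 8 = 361 - 8 ≡ 8; y = λ·(0 - 8) - 19 ≡ 13. → (8, 13)
12P: (8, 13) + (8, 10): same x and y₁ ≡ -y₂, so the sum is 𝒪.
12P = 𝒪, so the order is 12.

12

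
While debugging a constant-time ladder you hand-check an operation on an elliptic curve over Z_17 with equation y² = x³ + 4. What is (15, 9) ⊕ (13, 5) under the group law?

(15, 9) + (13, 5). λ = (5 - 9)/(13 - 15) ≡ 13/15 mod 17. 15⁻¹ ≡ 8 (mod 17), so λ ≡ 2.
  x = λ² - 15 - 13 = 4 - 28 ≡ 10; y = λ·(15 - 10) - 9 ≡ 1. → (10, 1)

(10, 1)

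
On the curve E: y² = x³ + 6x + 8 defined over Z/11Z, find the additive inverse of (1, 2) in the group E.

(1, 9)

-(1, 2) = (1, -2 mod 11) = (1, 9).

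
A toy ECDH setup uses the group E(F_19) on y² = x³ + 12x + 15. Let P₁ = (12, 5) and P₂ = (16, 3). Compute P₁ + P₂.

(12, 5) + (16, 3). λ = (3 - 5)/(16 - 12) ≡ 17/4 mod 19. 4⁻¹ ≡ 5 (mod 19), so λ ≡ 9.
  x = λ² - 12 - 16 = 81 - 28 ≡ 15; y = λ·(12 - 15) - 5 ≡ 6. → (15, 6)

(15, 6)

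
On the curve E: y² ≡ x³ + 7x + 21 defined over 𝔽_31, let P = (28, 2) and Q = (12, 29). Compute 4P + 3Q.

First 4P:
Double-and-add on 4 = (100)₂. Start with P = (28, 2) for the leading 1-bit.
double: tangent at (28, 2): λ = (3·28² + 7)/(2·2) ≡ 3/4. 4⁻¹ ≡ 8 (mod 31) since 4·8 = 32 ≡ 1, so λ ≡ 3·8 ≡ 24.
  x = λ² - 28 - 28 = 576 - 56 ≡ 24; y = λ·(28 - 24) - 2 ≡ 1. → (24, 1)
double: tangent at (24, 1): λ = (3·24² + 7)/(2·1) ≡ 30/2. 2⁻¹ ≡ 16 (mod 31), so λ ≡ 30·16 ≡ 15.
  x = λ² - 24 - 24 = 225 - 48 ≡ 22; y = λ·(24 - 22) - 1 ≡ 29. → (22, 29)
4P = (22, 29).
Next 3Q:
Repeated addition: build up to 3Q.
2Q: tangent at (12, 29): λ = (3·12² + 7)/(2·29) ≡ 5/27. 27⁻¹ ≡ 23 (mod 31) since 27·23 = 621 ≡ 1, so λ ≡ 5·23 ≡ 22.
  x = λ² - 12 - 12 = 484 - 24 ≡ 26; y = λ·(12 - 26) - 29 ≡ 4. → (26, 4)
3Q: (26, 4) + (12, 29). λ = (29 - 4)/(12 - 26) ≡ 25/17 mod 31. 17⁻¹ ≡ 11 (mod 31), so λ ≡ 27.
  x = λ² - 26 - 12 = 729 - 38 ≡ 9; y = λ·(26 - 9) - 4 ≡ 21. → (9, 21)
3Q = (9, 21).
Finally 4P + 3Q:
(22, 29) + (9, 21). λ = (21 - 29)/(9 - 22) ≡ 23/18 mod 31. 18⁻¹ ≡ 19 (mod 31) since 18·19 = 342 ≡ 1, so λ ≡ 3.
  x = λ² - 22 - 9 = 9 - 31 ≡ 9; y = λ·(22 - 9) - 29 ≡ 10. → (9, 10)

(9, 10)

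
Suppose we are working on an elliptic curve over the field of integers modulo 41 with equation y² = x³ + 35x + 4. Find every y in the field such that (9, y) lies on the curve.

8, 33

x³ + 35x + 4 = 1048 ≡ 23 (mod 41).
Square roots of 23 mod 41: 8 and 33 (since 8² = 64 ≡ 23).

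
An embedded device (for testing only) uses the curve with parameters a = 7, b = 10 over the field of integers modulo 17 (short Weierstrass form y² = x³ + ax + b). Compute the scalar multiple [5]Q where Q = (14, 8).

Repeated addition: build up to 5Q.
2Q: tangent at (14, 8): λ = (3·14² + 7)/(2·8) ≡ 0/16. 16⁻¹ ≡ 16 (mod 17), so λ ≡ 0·16 ≡ 0.
  x = λ² - 14 - 14 = 0 - 28 ≡ 6; y = λ·(14 - 6) - 8 ≡ 9. → (6, 9)
3Q: (6, 9) + (14, 8). λ = (8 - 9)/(14 - 6) ≡ 16/8 mod 17. 8⁻¹ ≡ 15 (mod 17), so λ ≡ 2.
  x = λ² - 6 - 14 = 4 - 20 ≡ 1; y = λ·(6 - 1) - 9 ≡ 1. → (1, 1)
4Q: (1, 1) + (14, 8). λ = (8 - 1)/(14 - 1) ≡ 7/13 mod 17. 13⁻¹ ≡ 4 (mod 17) since 13·4 = 52 ≡ 1, so λ ≡ 11.
  x = λ² - 1 - 14 = 121 - 15 ≡ 4; y = λ·(1 - 4) - 1 ≡ 0. → (4, 0)
5Q: (4, 0) + (14, 8). λ = (8 - 0)/(14 - 4) ≡ 8/10 mod 17. 10⁻¹ ≡ 12 (mod 17) since 10·12 = 120 ≡ 1, so λ ≡ 11.
  x = λ² - 4 - 14 = 121 - 18 ≡ 1; y = λ·(4 - 1) - 0 ≡ 16. → (1, 16)

(1, 16)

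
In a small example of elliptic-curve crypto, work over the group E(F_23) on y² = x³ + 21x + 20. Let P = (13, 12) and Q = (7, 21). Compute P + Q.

(11, 8)

(13, 12) + (7, 21). λ = (21 - 12)/(7 - 13) ≡ 9/17 mod 23. 17⁻¹ ≡ 19 (mod 23), so λ ≡ 10.
  x = λ² - 13 - 7 = 100 - 20 ≡ 11; y = λ·(13 - 11) - 12 ≡ 8. → (11, 8)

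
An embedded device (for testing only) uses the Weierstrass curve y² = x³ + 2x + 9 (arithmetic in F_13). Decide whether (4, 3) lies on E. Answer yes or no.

y² = 3² ≡ 9; x³ + 2x + 9 = 81 ≡ 3 (mod 13). 9 ≠ 3.

no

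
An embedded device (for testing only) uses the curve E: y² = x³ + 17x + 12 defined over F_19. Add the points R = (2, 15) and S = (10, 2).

(4, 12)

(2, 15) + (10, 2). λ = (2 - 15)/(10 - 2) ≡ 6/8 mod 19. 8⁻¹ ≡ 12 (mod 19) since 8·12 = 96 ≡ 1, so λ ≡ 15.
  x = λ² - 2 - 10 = 225 - 12 ≡ 4; y = λ·(2 - 4) - 15 ≡ 12. → (4, 12)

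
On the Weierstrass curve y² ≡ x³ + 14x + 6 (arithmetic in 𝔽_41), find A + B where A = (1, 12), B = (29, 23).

(27, 10)

(1, 12) + (29, 23). λ = (23 - 12)/(29 - 1) ≡ 11/28 mod 41. 28⁻¹ ≡ 22 (mod 41), so λ ≡ 37.
  x = λ² - 1 - 29 = 1369 - 30 ≡ 27; y = λ·(1 - 27) - 12 ≡ 10. → (27, 10)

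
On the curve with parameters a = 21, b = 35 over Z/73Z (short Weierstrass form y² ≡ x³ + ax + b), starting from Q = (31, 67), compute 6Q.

(28, 23)

Repeated addition: build up to 6Q.
2Q: tangent at (31, 67): λ = (3·31² + 21)/(2·67) ≡ 57/61. 61⁻¹ ≡ 6 (mod 73) since 61·6 = 366 ≡ 1, so λ ≡ 57·6 ≡ 50.
  x = λ² - 31 - 31 = 2500 - 62 ≡ 29; y = λ·(31 - 29) - 67 ≡ 33. → (29, 33)
3Q: (29, 33) + (31, 67). λ = (67 - 33)/(31 - 29) ≡ 34/2 mod 73. 2⁻¹ ≡ 37 (mod 73) since 2·37 = 74 ≡ 1, so λ ≡ 17.
  x = λ² - 29 - 31 = 289 - 60 ≡ 10; y = λ·(29 - 10) - 33 ≡ 71. → (10, 71)
4Q: (10, 71) + (31, 67). λ = (67 - 71)/(31 - 10) ≡ 69/21 mod 73. 21⁻¹ ≡ 7 (mod 73), so λ ≡ 45.
  x = λ² - 10 - 31 = 2025 - 41 ≡ 13; y = λ·(10 - 13) - 71 ≡ 13. → (13, 13)
5Q: (13, 13) + (31, 67). λ = (67 - 13)/(31 - 13) ≡ 54/18 mod 73. 18⁻¹ ≡ 69 (mod 73), so λ ≡ 3.
  x = λ² - 13 - 31 = 9 - 44 ≡ 38; y = λ·(13 - 38) - 13 ≡ 58. → (38, 58)
6Q: (38, 58) + (31, 67). λ = (67 - 58)/(31 - 38) ≡ 9/66 mod 73. 66⁻¹ ≡ 52 (mod 73) since 66·52 = 3432 ≡ 1, so λ ≡ 30.
  x = λ² - 38 - 31 = 900 - 69 ≡ 28; y = λ·(38 - 28) - 58 ≡ 23. → (28, 23)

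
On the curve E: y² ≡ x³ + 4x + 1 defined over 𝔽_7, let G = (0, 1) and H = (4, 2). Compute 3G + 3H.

(4, 5)

First 3G:
Repeated addition: build up to 3G.
2G: tangent at (0, 1): λ = (3·0² + 4)/(2·1) ≡ 4/2. 2⁻¹ ≡ 4 (mod 7), so λ ≡ 4·4 ≡ 2.
  x = λ² - 0 - 0 = 4 - 0 ≡ 4; y = λ·(0 - 4) - 1 ≡ 5. → (4, 5)
3G: (4, 5) + (0, 1). λ = (1 - 5)/(0 - 4) ≡ 3/3 mod 7. 3⁻¹ ≡ 5 (mod 7), so λ ≡ 1.
  x = λ² - 4 - 0 = 1 - 4 ≡ 4; y = λ·(4 - 4) - 5 ≡ 2. → (4, 2)
3G = (4, 2).
Next 3H:
Repeated addition: build up to 3H.
2H: tangent at (4, 2): λ = (3·4² + 4)/(2·2) ≡ 3/4. 4⁻¹ ≡ 2 (mod 7), so λ ≡ 3·2 ≡ 6.
  x = λ² - 4 - 4 = 36 - 8 ≡ 0; y = λ·(4 - 0) - 2 ≡ 1. → (0, 1)
3H: (0, 1) + (4, 2). λ = (2 - 1)/(4 - 0) ≡ 1/4 mod 7. 4⁻¹ ≡ 2 (mod 7), so λ ≡ 2.
  x = λ² - 0 - 4 = 4 - 4 ≡ 0; y = λ·(0 - 0) - 1 ≡ 6. → (0, 6)
3H = (0, 6).
Finally 3G + 3H:
(4, 2) + (0, 6). λ = (6 - 2)/(0 - 4) ≡ 4/3 mod 7. 3⁻¹ ≡ 5 (mod 7), so λ ≡ 6.
  x = λ² - 4 - 0 = 36 - 4 ≡ 4; y = λ·(4 - 4) - 2 ≡ 5. → (4, 5)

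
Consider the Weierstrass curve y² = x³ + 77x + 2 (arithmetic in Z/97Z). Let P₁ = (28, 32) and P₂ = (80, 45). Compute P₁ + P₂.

(28, 32) + (80, 45). λ = (45 - 32)/(80 - 28) ≡ 13/52 mod 97. 52⁻¹ ≡ 28 (mod 97), so λ ≡ 73.
  x = λ² - 28 - 80 = 5329 - 108 ≡ 80; y = λ·(28 - 80) - 32 ≡ 52. → (80, 52)

(80, 52)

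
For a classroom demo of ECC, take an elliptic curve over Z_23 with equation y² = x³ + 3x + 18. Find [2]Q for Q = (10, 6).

tangent at (10, 6): λ = (3·10² + 3)/(2·6) ≡ 4/12. 12⁻¹ ≡ 2 (mod 23), so λ ≡ 4·2 ≡ 8.
  x = λ² - 10 - 10 = 64 - 20 ≡ 21; y = λ·(10 - 21) - 6 ≡ 21. → (21, 21)

(21, 21)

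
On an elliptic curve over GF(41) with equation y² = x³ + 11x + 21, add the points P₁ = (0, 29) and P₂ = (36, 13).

(0, 29) + (36, 13). λ = (13 - 29)/(36 - 0) ≡ 25/36 mod 41. 36⁻¹ ≡ 8 (mod 41) since 36·8 = 288 ≡ 1, so λ ≡ 36.
  x = λ² - 0 - 36 = 1296 - 36 ≡ 30; y = λ·(0 - 30) - 29 ≡ 39. → (30, 39)

(30, 39)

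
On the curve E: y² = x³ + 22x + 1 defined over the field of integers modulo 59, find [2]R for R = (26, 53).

(27, 49)

tangent at (26, 53): λ = (3·26² + 22)/(2·53) ≡ 44/47. 47⁻¹ ≡ 54 (mod 59) since 47·54 = 2538 ≡ 1, so λ ≡ 44·54 ≡ 16.
  x = λ² - 26 - 26 = 256 - 52 ≡ 27; y = λ·(26 - 27) - 53 ≡ 49. → (27, 49)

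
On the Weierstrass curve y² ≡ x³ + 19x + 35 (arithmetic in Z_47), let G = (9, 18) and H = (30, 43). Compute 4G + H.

(14, 32)

First 4G:
Repeated addition: build up to 4G.
2G: tangent at (9, 18): λ = (3·9² + 19)/(2·18) ≡ 27/36. 36⁻¹ ≡ 17 (mod 47) since 36·17 = 612 ≡ 1, so λ ≡ 27·17 ≡ 36.
  x = λ² - 9 - 9 = 1296 - 18 ≡ 9; y = λ·(9 - 9) - 18 ≡ 29. → (9, 29)
3G: (9, 29) + (9, 18): same x and y₁ ≡ -y₂, so the sum is O.
4G: O + (9, 18) = (9, 18) (identity).
4G = (9, 18).
Finally 4G + H:
(9, 18) + (30, 43). λ = (43 - 18)/(30 - 9) ≡ 25/21 mod 47. 21⁻¹ ≡ 9 (mod 47) since 21·9 = 189 ≡ 1, so λ ≡ 37.
  x = λ² - 9 - 30 = 1369 - 39 ≡ 14; y = λ·(9 - 14) - 18 ≡ 32. → (14, 32)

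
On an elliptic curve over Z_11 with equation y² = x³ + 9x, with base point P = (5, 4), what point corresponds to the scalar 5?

Double-and-add on 5 = (101)₂. Start with P = (5, 4) for the leading 1-bit.
double: tangent at (5, 4): λ = (3·5² + 9)/(2·4) ≡ 7/8. 8⁻¹ ≡ 7 (mod 11) since 8·7 = 56 ≡ 1, so λ ≡ 7·7 ≡ 5.
  x = λ² - 5 - 5 = 25 - 10 ≡ 4; y = λ·(5 - 4) - 4 ≡ 1. → (4, 1)
double: tangent at (4, 1): λ = (3·4² + 9)/(2·1) ≡ 2/2. 2⁻¹ ≡ 6 (mod 11), so λ ≡ 2·6 ≡ 1.
  x = λ² - 4 - 4 = 1 - 8 ≡ 4; y = λ·(4 - 4) - 1 ≡ 10. → (4, 10)
add P: (4, 10) + (5, 4). λ = (4 - 10)/(5 - 4) ≡ 5/1 mod 11. 1⁻¹ ≡ 1 (mod 11), so λ ≡ 5.
  x = λ² - 4 - 5 = 25 - 9 ≡ 5; y = λ·(4 - 5) - 10 ≡ 7. → (5, 7)

(5, 7)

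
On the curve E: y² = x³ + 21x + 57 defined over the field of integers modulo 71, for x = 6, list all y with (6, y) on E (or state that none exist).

none

x³ + 21x + 57 = 399 ≡ 44 (mod 71).
44 is a non-residue mod 71; no y exists.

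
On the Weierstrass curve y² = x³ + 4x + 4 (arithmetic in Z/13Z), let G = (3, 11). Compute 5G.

Double-and-add on 5 = (101)₂. Start with G = (3, 11) for the leading 1-bit.
double: tangent at (3, 11): λ = (3·3² + 4)/(2·11) ≡ 5/9. 9⁻¹ ≡ 3 (mod 13), so λ ≡ 5·3 ≡ 2.
  x = λ² - 3 - 3 = 4 - 6 ≡ 11; y = λ·(3 - 11) - 11 ≡ 12. → (11, 12)
double: tangent at (11, 12): λ = (3·11² + 4)/(2·12) ≡ 3/11. 11⁻¹ ≡ 6 (mod 13), so λ ≡ 3·6 ≡ 5.
  x = λ² - 11 - 11 = 25 - 22 ≡ 3; y = λ·(11 - 3) - 12 ≡ 2. → (3, 2)
add G: (3, 2) + (3, 11): same x and y₁ ≡ -y₂, so the sum is O.

O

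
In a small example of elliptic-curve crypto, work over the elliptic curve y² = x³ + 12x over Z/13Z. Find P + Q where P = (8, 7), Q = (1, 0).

(8, 7) + (1, 0). λ = (0 - 7)/(1 - 8) ≡ 6/6 mod 13. 6⁻¹ ≡ 11 (mod 13) since 6·11 = 66 ≡ 1, so λ ≡ 1.
  x = λ² - 8 - 1 = 1 - 9 ≡ 5; y = λ·(8 - 5) - 7 ≡ 9. → (5, 9)

(5, 9)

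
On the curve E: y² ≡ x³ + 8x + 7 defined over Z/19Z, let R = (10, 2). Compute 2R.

tangent at (10, 2): λ = (3·10² + 8)/(2·2) ≡ 4/4. 4⁻¹ ≡ 5 (mod 19), so λ ≡ 4·5 ≡ 1.
  x = λ² - 10 - 10 = 1 - 20 ≡ 0; y = λ·(10 - 0) - 2 ≡ 8. → (0, 8)

(0, 8)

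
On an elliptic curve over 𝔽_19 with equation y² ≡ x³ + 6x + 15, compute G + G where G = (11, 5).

tangent at (11, 5): λ = (3·11² + 6)/(2·5) ≡ 8/10. 10⁻¹ ≡ 2 (mod 19), so λ ≡ 8·2 ≡ 16.
  x = λ² - 11 - 11 = 256 - 22 ≡ 6; y = λ·(11 - 6) - 5 ≡ 18. → (6, 18)

(6, 18)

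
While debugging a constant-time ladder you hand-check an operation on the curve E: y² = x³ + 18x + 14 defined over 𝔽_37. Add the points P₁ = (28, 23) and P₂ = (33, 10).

(2, 13)

(28, 23) + (33, 10). λ = (10 - 23)/(33 - 28) ≡ 24/5 mod 37. 5⁻¹ ≡ 15 (mod 37) since 5·15 = 75 ≡ 1, so λ ≡ 27.
  x = λ² - 28 - 33 = 729 - 61 ≡ 2; y = λ·(28 - 2) - 23 ≡ 13. → (2, 13)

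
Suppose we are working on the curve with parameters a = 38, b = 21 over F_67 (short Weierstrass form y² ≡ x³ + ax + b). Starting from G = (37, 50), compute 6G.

(30, 50)

Double-and-add on 6 = (110)₂. Start with G = (37, 50) for the leading 1-bit.
double: tangent at (37, 50): λ = (3·37² + 38)/(2·50) ≡ 58/33. 33⁻¹ ≡ 65 (mod 67) since 33·65 = 2145 ≡ 1, so λ ≡ 58·65 ≡ 18.
  x = λ² - 37 - 37 = 324 - 74 ≡ 49; y = λ·(37 - 49) - 50 ≡ 2. → (49, 2)
add G: (49, 2) + (37, 50). λ = (50 - 2)/(37 - 49) ≡ 48/55 mod 67. 55⁻¹ ≡ 39 (mod 67) since 55·39 = 2145 ≡ 1, so λ ≡ 63.
  x = λ² - 49 - 37 = 3969 - 86 ≡ 64; y = λ·(49 - 64) - 2 ≡ 58. → (64, 58)
double: tangent at (64, 58): λ = (3·64² + 38)/(2·58) ≡ 65/49. 49⁻¹ ≡ 26 (mod 67) since 49·26 = 1274 ≡ 1, so λ ≡ 65·26 ≡ 15.
  x = λ² - 64 - 64 = 225 - 128 ≡ 30; y = λ·(64 - 30) - 58 ≡ 50. → (30, 50)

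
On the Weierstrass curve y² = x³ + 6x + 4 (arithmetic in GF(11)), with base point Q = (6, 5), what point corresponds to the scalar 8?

Double-and-add on 8 = (1000)₂. Start with Q = (6, 5) for the leading 1-bit.
double: tangent at (6, 5): λ = (3·6² + 6)/(2·5) ≡ 4/10. 10⁻¹ ≡ 10 (mod 11), so λ ≡ 4·10 ≡ 7.
  x = λ² - 6 - 6 = 49 - 12 ≡ 4; y = λ·(6 - 4) - 5 ≡ 9. → (4, 9)
double: tangent at (4, 9): λ = (3·4² + 6)/(2·9) ≡ 10/7. 7⁻¹ ≡ 8 (mod 11), so λ ≡ 10·8 ≡ 3.
  x = λ² - 4 - 4 = 9 - 8 ≡ 1; y = λ·(4 - 1) - 9 ≡ 0. → (1, 0)
double: (1, 0) + (1, 0): same x and y₁ ≡ -y₂, so the sum is ∞.

O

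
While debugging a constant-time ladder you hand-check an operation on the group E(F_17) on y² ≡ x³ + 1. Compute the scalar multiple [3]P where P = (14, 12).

Repeated addition: build up to 3P.
2P: tangent at (14, 12): λ = (3·14² + 0)/(2·12) ≡ 10/7. 7⁻¹ ≡ 5 (mod 17) since 7·5 = 35 ≡ 1, so λ ≡ 10·5 ≡ 16.
  x = λ² - 14 - 14 = 256 - 28 ≡ 7; y = λ·(14 - 7) - 12 ≡ 15. → (7, 15)
3P: (7, 15) + (14, 12). λ = (12 - 15)/(14 - 7) ≡ 14/7 mod 17. 7⁻¹ ≡ 5 (mod 17), so λ ≡ 2.
  x = λ² - 7 - 14 = 4 - 21 ≡ 0; y = λ·(7 - 0) - 15 ≡ 16. → (0, 16)

(0, 16)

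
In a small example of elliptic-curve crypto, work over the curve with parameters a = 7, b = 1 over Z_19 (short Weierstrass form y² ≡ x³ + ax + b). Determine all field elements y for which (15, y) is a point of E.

x³ + 7x + 1 = 3481 ≡ 4 (mod 19).
Square roots of 4 mod 19: 2 and 17 (since 2² = 4 ≡ 4).

2, 17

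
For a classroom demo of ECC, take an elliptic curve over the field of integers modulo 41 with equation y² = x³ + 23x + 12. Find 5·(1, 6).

O

Write G = (1, 6).
Double-and-add on 5 = (101)₂. Start with G = (1, 6) for the leading 1-bit.
double: tangent at (1, 6): λ = (3·1² + 23)/(2·6) ≡ 26/12. 12⁻¹ ≡ 24 (mod 41), so λ ≡ 26·24 ≡ 9.
  x = λ² - 1 - 1 = 81 - 2 ≡ 38; y = λ·(1 - 38) - 6 ≡ 30. → (38, 30)
double: tangent at (38, 30): λ = (3·38² + 23)/(2·30) ≡ 9/19. 19⁻¹ ≡ 13 (mod 41), so λ ≡ 9·13 ≡ 35.
  x = λ² - 38 - 38 = 1225 - 76 ≡ 1; y = λ·(38 - 1) - 30 ≡ 35. → (1, 35)
add G: (1, 35) + (1, 6): same x and y₁ ≡ -y₂, so the sum is O.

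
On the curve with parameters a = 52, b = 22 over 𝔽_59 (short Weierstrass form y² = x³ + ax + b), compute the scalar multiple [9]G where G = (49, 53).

(24, 7)

Double-and-add on 9 = (1001)₂. Start with G = (49, 53) for the leading 1-bit.
double: tangent at (49, 53): λ = (3·49² + 52)/(2·53) ≡ 57/47. 47⁻¹ ≡ 54 (mod 59) since 47·54 = 2538 ≡ 1, so λ ≡ 57·54 ≡ 10.
  x = λ² - 49 - 49 = 100 - 98 ≡ 2; y = λ·(49 - 2) - 53 ≡ 4. → (2, 4)
double: tangent at (2, 4): λ = (3·2² + 52)/(2·4) ≡ 5/8. 8⁻¹ ≡ 37 (mod 59) since 8·37 = 296 ≡ 1, so λ ≡ 5·37 ≡ 8.
  x = λ² - 2 - 2 = 64 - 4 ≡ 1; y = λ·(2 - 1) - 4 ≡ 4. → (1, 4)
double: tangent at (1, 4): λ = (3·1² + 52)/(2·4) ≡ 55/8. 8⁻¹ ≡ 37 (mod 59), so λ ≡ 55·37 ≡ 29.
  x = λ² - 1 - 1 = 841 - 2 ≡ 13; y = λ·(1 - 13) - 4 ≡ 2. → (13, 2)
add G: (13, 2) + (49, 53). λ = (53 - 2)/(49 - 13) ≡ 51/36 mod 59. 36⁻¹ ≡ 41 (mod 59) since 36·41 = 1476 ≡ 1, so λ ≡ 26.
  x = λ² - 13 - 49 = 676 - 62 ≡ 24; y = λ·(13 - 24) - 2 ≡ 7. → (24, 7)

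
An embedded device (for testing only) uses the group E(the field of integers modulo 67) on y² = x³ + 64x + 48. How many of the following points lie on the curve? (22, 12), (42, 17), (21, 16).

(22, 12): 12² ≡ 10, rhs ≡ 44 → off.
(42, 17): 17² ≡ 21, rhs ≡ 42 → off.
(21, 16): 16² ≡ 55, rhs ≡ 0 → off.

0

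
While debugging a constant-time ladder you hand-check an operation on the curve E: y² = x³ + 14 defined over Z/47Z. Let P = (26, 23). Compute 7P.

(28, 8)

Double-and-add on 7 = (111)₂. Start with P = (26, 23) for the leading 1-bit.
double: tangent at (26, 23): λ = (3·26² + 0)/(2·23) ≡ 7/46. 46⁻¹ ≡ 46 (mod 47), so λ ≡ 7·46 ≡ 40.
  x = λ² - 26 - 26 = 1600 - 52 ≡ 44; y = λ·(26 - 44) - 23 ≡ 9. → (44, 9)
add P: (44, 9) + (26, 23). λ = (23 - 9)/(26 - 44) ≡ 14/29 mod 47. 29⁻¹ ≡ 13 (mod 47) since 29·13 = 377 ≡ 1, so λ ≡ 41.
  x = λ² - 44 - 26 = 1681 - 70 ≡ 13; y = λ·(44 - 13) - 9 ≡ 40. → (13, 40)
double: tangent at (13, 40): λ = (3·13² + 0)/(2·40) ≡ 37/33. 33⁻¹ ≡ 10 (mod 47), so λ ≡ 37·10 ≡ 41.
  x = λ² - 13 - 13 = 1681 - 26 ≡ 10; y = λ·(13 - 10) - 40 ≡ 36. → (10, 36)
add P: (10, 36) + (26, 23). λ = (23 - 36)/(26 - 10) ≡ 34/16 mod 47. 16⁻¹ ≡ 3 (mod 47), so λ ≡ 8.
  x = λ² - 10 - 26 = 64 - 36 ≡ 28; y = λ·(10 - 28) - 36 ≡ 8. → (28, 8)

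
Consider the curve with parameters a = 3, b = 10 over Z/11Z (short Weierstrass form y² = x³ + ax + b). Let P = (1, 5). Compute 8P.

(1, 6)

Double-and-add on 8 = (1000)₂. Start with P = (1, 5) for the leading 1-bit.
double: tangent at (1, 5): λ = (3·1² + 3)/(2·5) ≡ 6/10. 10⁻¹ ≡ 10 (mod 11), so λ ≡ 6·10 ≡ 5.
  x = λ² - 1 - 1 = 25 - 2 ≡ 1; y = λ·(1 - 1) - 5 ≡ 6. → (1, 6)
double: tangent at (1, 6): λ = (3·1² + 3)/(2·6) ≡ 6/1. 1⁻¹ ≡ 1 (mod 11) since 1·1 = 1 ≡ 1, so λ ≡ 6·1 ≡ 6.
  x = λ² - 1 - 1 = 36 - 2 ≡ 1; y = λ·(1 - 1) - 6 ≡ 5. → (1, 5)
double: tangent at (1, 5): λ = (3·1² + 3)/(2·5) ≡ 6/10. 10⁻¹ ≡ 10 (mod 11), so λ ≡ 6·10 ≡ 5.
  x = λ² - 1 - 1 = 25 - 2 ≡ 1; y = λ·(1 - 1) - 5 ≡ 6. → (1, 6)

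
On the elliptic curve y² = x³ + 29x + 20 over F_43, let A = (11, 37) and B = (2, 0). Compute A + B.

(11, 37) + (2, 0). λ = (0 - 37)/(2 - 11) ≡ 6/34 mod 43. 34⁻¹ ≡ 19 (mod 43), so λ ≡ 28.
  x = λ² - 11 - 2 = 784 - 13 ≡ 40; y = λ·(11 - 40) - 37 ≡ 11. → (40, 11)

(40, 11)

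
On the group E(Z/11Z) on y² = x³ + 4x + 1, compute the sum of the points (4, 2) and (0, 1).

(4, 2) + (0, 1). λ = (1 - 2)/(0 - 4) ≡ 10/7 mod 11. 7⁻¹ ≡ 8 (mod 11) since 7·8 = 56 ≡ 1, so λ ≡ 3.
  x = λ² - 4 - 0 = 9 - 4 ≡ 5; y = λ·(4 - 5) - 2 ≡ 6. → (5, 6)

(5, 6)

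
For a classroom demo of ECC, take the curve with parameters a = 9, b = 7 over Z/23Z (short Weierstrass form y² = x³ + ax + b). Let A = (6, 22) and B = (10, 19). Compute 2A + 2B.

(17, 17)

First 2A:
Repeated addition: build up to 2A.
2A: tangent at (6, 22): λ = (3·6² + 9)/(2·22) ≡ 2/21. 21⁻¹ ≡ 11 (mod 23) since 21·11 = 231 ≡ 1, so λ ≡ 2·11 ≡ 22.
  x = λ² - 6 - 6 = 484 - 12 ≡ 12; y = λ·(6 - 12) - 22 ≡ 7. → (12, 7)
2A = (12, 7).
Next 2B:
Repeated addition: build up to 2B.
2B: tangent at (10, 19): λ = (3·10² + 9)/(2·19) ≡ 10/15. 15⁻¹ ≡ 20 (mod 23), so λ ≡ 10·20 ≡ 16.
  x = λ² - 10 - 10 = 256 - 20 ≡ 6; y = λ·(10 - 6) - 19 ≡ 22. → (6, 22)
2B = (6, 22).
Finally 2A + 2B:
(12, 7) + (6, 22). λ = (22 - 7)/(6 - 12) ≡ 15/17 mod 23. 17⁻¹ ≡ 19 (mod 23), so λ ≡ 9.
  x = λ² - 12 - 6 = 81 - 18 ≡ 17; y = λ·(12 - 17) - 7 ≡ 17. → (17, 17)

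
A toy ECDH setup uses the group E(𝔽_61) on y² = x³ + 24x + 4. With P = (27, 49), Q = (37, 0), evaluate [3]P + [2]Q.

First 3P:
Repeated addition: build up to 3P.
2P: tangent at (27, 49): λ = (3·27² + 24)/(2·49) ≡ 15/37. 37⁻¹ ≡ 33 (mod 61), so λ ≡ 15·33 ≡ 7.
  x = λ² - 27 - 27 = 49 - 54 ≡ 56; y = λ·(27 - 56) - 49 ≡ 53. → (56, 53)
3P: (56, 53) + (27, 49). λ = (49 - 53)/(27 - 56) ≡ 57/32 mod 61. 32⁻¹ ≡ 21 (mod 61), so λ ≡ 38.
  x = λ² - 56 - 27 = 1444 - 83 ≡ 19; y = λ·(56 - 19) - 53 ≡ 11. → (19, 11)
3P = (19, 11).
Next 2Q:
Repeated addition: build up to 2Q.
2Q: (37, 0) + (37, 0): same x and y₁ ≡ -y₂, so the sum is ∞.
2Q = ∞.
Finally 3P + 2Q:
(19, 11) + ∞ = (19, 11) (identity).

(19, 11)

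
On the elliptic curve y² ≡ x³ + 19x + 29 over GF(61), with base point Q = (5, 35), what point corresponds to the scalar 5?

(25, 56)

Double-and-add on 5 = (101)₂. Start with Q = (5, 35) for the leading 1-bit.
double: tangent at (5, 35): λ = (3·5² + 19)/(2·35) ≡ 33/9. 9⁻¹ ≡ 34 (mod 61), so λ ≡ 33·34 ≡ 24.
  x = λ² - 5 - 5 = 576 - 10 ≡ 17; y = λ·(5 - 17) - 35 ≡ 43. → (17, 43)
double: tangent at (17, 43): λ = (3·17² + 19)/(2·43) ≡ 32/25. 25⁻¹ ≡ 22 (mod 61), so λ ≡ 32·22 ≡ 33.
  x = λ² - 17 - 17 = 1089 - 34 ≡ 18; y = λ·(17 - 18) - 43 ≡ 46. → (18, 46)
add Q: (18, 46) + (5, 35). λ = (35 - 46)/(5 - 18) ≡ 50/48 mod 61. 48⁻¹ ≡ 14 (mod 61) since 48·14 = 672 ≡ 1, so λ ≡ 29.
  x = λ² - 18 - 5 = 841 - 23 ≡ 25; y = λ·(18 - 25) - 46 ≡ 56. → (25, 56)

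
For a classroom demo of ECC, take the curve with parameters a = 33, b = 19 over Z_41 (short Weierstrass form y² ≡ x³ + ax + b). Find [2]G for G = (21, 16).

tangent at (21, 16): λ = (3·21² + 33)/(2·16) ≡ 3/32. 32⁻¹ ≡ 9 (mod 41), so λ ≡ 3·9 ≡ 27.
  x = λ² - 21 - 21 = 729 - 42 ≡ 31; y = λ·(21 - 31) - 16 ≡ 1. → (31, 1)

(31, 1)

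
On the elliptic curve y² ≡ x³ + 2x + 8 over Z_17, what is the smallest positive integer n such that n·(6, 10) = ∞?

7

2P: tangent at (6, 10): λ = (3·6² + 2)/(2·10) ≡ 8/3. 3⁻¹ ≡ 6 (mod 17), so λ ≡ 8·6 ≡ 14.
  x = λ² - 6 - 6 = 196 - 12 ≡ 14; y = λ·(6 - 14) - 10 ≡ 14. → (14, 14)
3P: (14, 14) + (6, 10). λ = (10 - 14)/(6 - 14) ≡ 13/9 mod 17. 9⁻¹ ≡ 2 (mod 17), so λ ≡ 9.
  x = λ² - 14 - 6 = 81 - 20 ≡ 10; y = λ·(14 - 10) - 14 ≡ 5. → (10, 5)
4P: (10, 5) + (6, 10). λ = (10 - 5)/(6 - 10) ≡ 5/13 mod 17. 13⁻¹ ≡ 4 (mod 17) since 13·4 = 52 ≡ 1, so λ ≡ 3.
  x = λ² - 10 - 6 = 9 - 16 ≡ 10; y = λ·(10 - 10) - 5 ≡ 12. → (10, 12)
5P: (10, 12) + (6, 10). λ = (10 - 12)/(6 - 10) ≡ 15/13 mod 17. 13⁻¹ ≡ 4 (mod 17), so λ ≡ 9.
  x = λ² - 10 - 6 = 81 - 16 ≡ 14; y = λ·(10 - 14) - 12 ≡ 3. → (14, 3)
6P: (14, 3) + (6, 10). λ = (10 - 3)/(6 - 14) ≡ 7/9 mod 17. 9⁻¹ ≡ 2 (mod 17) since 9·2 = 18 ≡ 1, so λ ≡ 14.
  x = λ² - 14 - 6 = 196 - 20 ≡ 6; y = λ·(14 - 6) - 3 ≡ 7. → (6, 7)
7P: (6, 7) + (6, 10): same x and y₁ ≡ -y₂, so the sum is ∞.
7P = ∞, so the order is 7.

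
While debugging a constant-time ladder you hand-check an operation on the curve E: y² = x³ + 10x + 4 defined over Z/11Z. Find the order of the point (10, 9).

2P: tangent at (10, 9): λ = (3·10² + 10)/(2·9) ≡ 2/7. 7⁻¹ ≡ 8 (mod 11), so λ ≡ 2·8 ≡ 5.
  x = λ² - 10 - 10 = 25 - 20 ≡ 5; y = λ·(10 - 5) - 9 ≡ 5. → (5, 5)
3P: (5, 5) + (10, 9). λ = (9 - 5)/(10 - 5) ≡ 4/5 mod 11. 5⁻¹ ≡ 9 (mod 11), so λ ≡ 3.
  x = λ² - 5 - 10 = 9 - 15 ≡ 5; y = λ·(5 - 5) - 5 ≡ 6. → (5, 6)
4P: (5, 6) + (10, 9). λ = (9 - 6)/(10 - 5) ≡ 3/5 mod 11. 5⁻¹ ≡ 9 (mod 11) since 5·9 = 45 ≡ 1, so λ ≡ 5.
  x = λ² - 5 - 10 = 25 - 15 ≡ 10; y = λ·(5 - 10) - 6 ≡ 2. → (10, 2)
5P: (10, 2) + (10, 9): same x and y₁ ≡ -y₂, so the sum is ∞.
5P = ∞, so the order is 5.

5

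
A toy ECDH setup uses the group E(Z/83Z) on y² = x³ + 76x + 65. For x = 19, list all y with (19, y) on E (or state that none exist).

20, 63

x³ + 76x + 65 = 8368 ≡ 68 (mod 83).
Square roots of 68 mod 83: 20 and 63 (since 20² = 400 ≡ 68).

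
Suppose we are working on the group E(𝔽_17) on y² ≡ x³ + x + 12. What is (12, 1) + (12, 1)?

tangent at (12, 1): λ = (3·12² + 1)/(2·1) ≡ 8/2. 2⁻¹ ≡ 9 (mod 17) since 2·9 = 18 ≡ 1, so λ ≡ 8·9 ≡ 4.
  x = λ² - 12 - 12 = 16 - 24 ≡ 9; y = λ·(12 - 9) - 1 ≡ 11. → (9, 11)

(9, 11)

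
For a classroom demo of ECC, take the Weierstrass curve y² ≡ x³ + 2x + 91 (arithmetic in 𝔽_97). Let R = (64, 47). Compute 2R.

(84, 83)

tangent at (64, 47): λ = (3·64² + 2)/(2·47) ≡ 68/94. 94⁻¹ ≡ 32 (mod 97), so λ ≡ 68·32 ≡ 42.
  x = λ² - 64 - 64 = 1764 - 128 ≡ 84; y = λ·(64 - 84) - 47 ≡ 83. → (84, 83)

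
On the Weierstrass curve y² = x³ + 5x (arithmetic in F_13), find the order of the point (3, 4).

5

2P: tangent at (3, 4): λ = (3·3² + 5)/(2·4) ≡ 6/8. 8⁻¹ ≡ 5 (mod 13), so λ ≡ 6·5 ≡ 4.
  x = λ² - 3 - 3 = 16 - 6 ≡ 10; y = λ·(3 - 10) - 4 ≡ 7. → (10, 7)
3P: (10, 7) + (3, 4). λ = (4 - 7)/(3 - 10) ≡ 10/6 mod 13. 6⁻¹ ≡ 11 (mod 13) since 6·11 = 66 ≡ 1, so λ ≡ 6.
  x = λ² - 10 - 3 = 36 - 13 ≡ 10; y = λ·(10 - 10) - 7 ≡ 6. → (10, 6)
4P: (10, 6) + (3, 4). λ = (4 - 6)/(3 - 10) ≡ 11/6 mod 13. 6⁻¹ ≡ 11 (mod 13), so λ ≡ 4.
  x = λ² - 10 - 3 = 16 - 13 ≡ 3; y = λ·(10 - 3) - 6 ≡ 9. → (3, 9)
5P: (3, 9) + (3, 4): same x and y₁ ≡ -y₂, so the sum is the point at infinity.
5P = the point at infinity, so the order is 5.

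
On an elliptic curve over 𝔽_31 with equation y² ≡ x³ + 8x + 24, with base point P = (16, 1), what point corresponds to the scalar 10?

Repeated addition: build up to 10P.
2P: tangent at (16, 1): λ = (3·16² + 8)/(2·1) ≡ 1/2. 2⁻¹ ≡ 16 (mod 31), so λ ≡ 1·16 ≡ 16.
  x = λ² - 16 - 16 = 256 - 32 ≡ 7; y = λ·(16 - 7) - 1 ≡ 19. → (7, 19)
3P: (7, 19) + (16, 1). λ = (1 - 19)/(16 - 7) ≡ 13/9 mod 31. 9⁻¹ ≡ 7 (mod 31), so λ ≡ 29.
  x = λ² - 7 - 16 = 841 - 23 ≡ 12; y = λ·(7 - 12) - 19 ≡ 22. → (12, 22)
4P: (12, 22) + (16, 1). λ = (1 - 22)/(16 - 12) ≡ 10/4 mod 31. 4⁻¹ ≡ 8 (mod 31) since 4·8 = 32 ≡ 1, so λ ≡ 18.
  x = λ² - 12 - 16 = 324 - 28 ≡ 17; y = λ·(12 - 17) - 22 ≡ 12. → (17, 12)
5P: (17, 12) + (16, 1). λ = (1 - 12)/(16 - 17) ≡ 20/30 mod 31. 30⁻¹ ≡ 30 (mod 31), so λ ≡ 11.
  x = λ² - 17 - 16 = 121 - 33 ≡ 26; y = λ·(17 - 26) - 12 ≡ 13. → (26, 13)
6P: (26, 13) + (16, 1). λ = (1 - 13)/(16 - 26) ≡ 19/21 mod 31. 21⁻¹ ≡ 3 (mod 31) since 21·3 = 63 ≡ 1, so λ ≡ 26.
  x = λ² - 26 - 16 = 676 - 42 ≡ 14; y = λ·(26 - 14) - 13 ≡ 20. → (14, 20)
7P: (14, 20) + (16, 1). λ = (1 - 20)/(16 - 14) ≡ 12/2 mod 31. 2⁻¹ ≡ 16 (mod 31), so λ ≡ 6.
  x = λ² - 14 - 16 = 36 - 30 ≡ 6; y = λ·(14 - 6) - 20 ≡ 28. → (6, 28)
8P: (6, 28) + (16, 1). λ = (1 - 28)/(16 - 6) ≡ 4/10 mod 31. 10⁻¹ ≡ 28 (mod 31) since 10·28 = 280 ≡ 1, so λ ≡ 19.
  x = λ² - 6 - 16 = 361 - 22 ≡ 29; y = λ·(6 - 29) - 28 ≡ 0. → (29, 0)
9P: (29, 0) + (16, 1). λ = (1 - 0)/(16 - 29) ≡ 1/18 mod 31. 18⁻¹ ≡ 19 (mod 31), so λ ≡ 19.
  x = λ² - 29 - 16 = 361 - 45 ≡ 6; y = λ·(29 - 6) - 0 ≡ 3. → (6, 3)
10P: (6, 3) + (16, 1). λ = (1 - 3)/(16 - 6) ≡ 29/10 mod 31. 10⁻¹ ≡ 28 (mod 31) since 10·28 = 280 ≡ 1, so λ ≡ 6.
  x = λ² - 6 - 16 = 36 - 22 ≡ 14; y = λ·(6 - 14) - 3 ≡ 11. → (14, 11)

(14, 11)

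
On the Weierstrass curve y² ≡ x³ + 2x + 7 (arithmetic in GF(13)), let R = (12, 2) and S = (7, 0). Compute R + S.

(3, 12)

(12, 2) + (7, 0). λ = (0 - 2)/(7 - 12) ≡ 11/8 mod 13. 8⁻¹ ≡ 5 (mod 13) since 8·5 = 40 ≡ 1, so λ ≡ 3.
  x = λ² - 12 - 7 = 9 - 19 ≡ 3; y = λ·(12 - 3) - 2 ≡ 12. → (3, 12)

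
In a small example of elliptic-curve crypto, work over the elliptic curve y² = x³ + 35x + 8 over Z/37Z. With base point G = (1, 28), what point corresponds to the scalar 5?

(29, 17)

Repeated addition: build up to 5G.
2G: tangent at (1, 28): λ = (3·1² + 35)/(2·28) ≡ 1/19. 19⁻¹ ≡ 2 (mod 37), so λ ≡ 1·2 ≡ 2.
  x = λ² - 1 - 1 = 4 - 2 ≡ 2; y = λ·(1 - 2) - 28 ≡ 7. → (2, 7)
3G: (2, 7) + (1, 28). λ = (28 - 7)/(1 - 2) ≡ 21/36 mod 37. 36⁻¹ ≡ 36 (mod 37) since 36·36 = 1296 ≡ 1, so λ ≡ 16.
  x = λ² - 2 - 1 = 256 - 3 ≡ 31; y = λ·(2 - 31) - 7 ≡ 10. → (31, 10)
4G: (31, 10) + (1, 28). λ = (28 - 10)/(1 - 31) ≡ 18/7 mod 37. 7⁻¹ ≡ 16 (mod 37), so λ ≡ 29.
  x = λ² - 31 - 1 = 841 - 32 ≡ 32; y = λ·(31 - 32) - 10 ≡ 35. → (32, 35)
5G: (32, 35) + (1, 28). λ = (28 - 35)/(1 - 32) ≡ 30/6 mod 37. 6⁻¹ ≡ 31 (mod 37), so λ ≡ 5.
  x = λ² - 32 - 1 = 25 - 33 ≡ 29; y = λ·(32 - 29) - 35 ≡ 17. → (29, 17)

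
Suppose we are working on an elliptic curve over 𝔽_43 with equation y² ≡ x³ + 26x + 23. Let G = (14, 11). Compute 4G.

(36, 10)

Repeated addition: build up to 4G.
2G: tangent at (14, 11): λ = (3·14² + 26)/(2·11) ≡ 12/22. 22⁻¹ ≡ 2 (mod 43) since 22·2 = 44 ≡ 1, so λ ≡ 12·2 ≡ 24.
  x = λ² - 14 - 14 = 576 - 28 ≡ 32; y = λ·(14 - 32) - 11 ≡ 30. → (32, 30)
3G: (32, 30) + (14, 11). λ = (11 - 30)/(14 - 32) ≡ 24/25 mod 43. 25⁻¹ ≡ 31 (mod 43) since 25·31 = 775 ≡ 1, so λ ≡ 13.
  x = λ² - 32 - 14 = 169 - 46 ≡ 37; y = λ·(32 - 37) - 30 ≡ 34. → (37, 34)
4G: (37, 34) + (14, 11). λ = (11 - 34)/(14 - 37) ≡ 20/20 mod 43. 20⁻¹ ≡ 28 (mod 43) since 20·28 = 560 ≡ 1, so λ ≡ 1.
  x = λ² - 37 - 14 = 1 - 51 ≡ 36; y = λ·(37 - 36) - 34 ≡ 10. → (36, 10)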